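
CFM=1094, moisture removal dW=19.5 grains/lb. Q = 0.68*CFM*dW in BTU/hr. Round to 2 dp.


Q = 0.68 * 1094 * 19.5 = 14506.44 BTU/hr

14506.44 BTU/hr


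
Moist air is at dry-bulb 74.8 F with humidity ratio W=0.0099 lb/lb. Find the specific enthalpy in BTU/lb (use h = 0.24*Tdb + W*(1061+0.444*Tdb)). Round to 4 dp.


h = 0.24*74.8 + 0.0099*(1061+0.444*74.8) = 28.7847 BTU/lb

28.7847 BTU/lb


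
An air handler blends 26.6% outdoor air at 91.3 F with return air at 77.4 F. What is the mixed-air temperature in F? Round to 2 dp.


T_mix = 77.4 + (26.6/100)*(91.3-77.4) = 81.10 F

81.10 F


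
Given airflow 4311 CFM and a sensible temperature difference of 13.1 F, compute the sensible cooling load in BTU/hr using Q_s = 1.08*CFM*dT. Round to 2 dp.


Q = 1.08 * 4311 * 13.1 = 60992.03 BTU/hr

60992.03 BTU/hr


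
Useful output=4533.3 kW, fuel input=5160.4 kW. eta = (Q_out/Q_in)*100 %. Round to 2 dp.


eta = (4533.3/5160.4)*100 = 87.85 %

87.85 %


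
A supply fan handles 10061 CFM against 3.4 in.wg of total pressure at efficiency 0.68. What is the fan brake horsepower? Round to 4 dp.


BHP = 10061 * 3.4 / (6356 * 0.68) = 7.9146 hp

7.9146 hp


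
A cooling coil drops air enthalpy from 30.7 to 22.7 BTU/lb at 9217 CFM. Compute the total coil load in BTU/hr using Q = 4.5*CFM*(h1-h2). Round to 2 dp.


Q = 4.5 * 9217 * (30.7 - 22.7) = 331812.00 BTU/hr

331812.00 BTU/hr


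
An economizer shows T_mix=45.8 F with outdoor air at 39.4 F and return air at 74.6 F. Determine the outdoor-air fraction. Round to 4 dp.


frac = (45.8 - 74.6) / (39.4 - 74.6) = 0.8182

0.8182


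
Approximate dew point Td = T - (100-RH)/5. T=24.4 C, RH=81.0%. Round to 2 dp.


Td = 24.4 - (100-81.0)/5 = 20.60 C

20.60 C


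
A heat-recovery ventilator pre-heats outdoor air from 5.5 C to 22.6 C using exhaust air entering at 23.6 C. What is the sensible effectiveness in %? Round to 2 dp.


eff = (22.6-5.5)/(23.6-5.5)*100 = 94.48 %

94.48 %


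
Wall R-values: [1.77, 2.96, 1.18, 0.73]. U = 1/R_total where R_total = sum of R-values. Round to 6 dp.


R_total = 1.77 + 2.96 + 1.18 + 0.73 = 6.64
U = 1/6.64 = 0.150602

0.150602


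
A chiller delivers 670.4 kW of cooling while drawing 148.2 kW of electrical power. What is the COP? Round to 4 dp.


COP = 670.4 / 148.2 = 4.5236

4.5236


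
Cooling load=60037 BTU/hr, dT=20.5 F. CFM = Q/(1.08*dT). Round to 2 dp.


CFM = 60037 / (1.08 * 20.5) = 2711.70

2711.70 CFM


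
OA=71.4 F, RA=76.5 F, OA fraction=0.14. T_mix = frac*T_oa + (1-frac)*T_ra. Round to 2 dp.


T_mix = 0.14*71.4 + 0.86*76.5 = 75.79 F

75.79 F


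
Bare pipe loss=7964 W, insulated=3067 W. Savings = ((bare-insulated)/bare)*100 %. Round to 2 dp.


Savings = ((7964-3067)/7964)*100 = 61.49 %

61.49 %


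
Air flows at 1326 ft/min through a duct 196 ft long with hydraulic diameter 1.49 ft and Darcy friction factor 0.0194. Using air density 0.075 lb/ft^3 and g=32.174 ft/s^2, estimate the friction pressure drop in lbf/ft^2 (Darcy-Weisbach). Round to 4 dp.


v_fps = 1326/60 = 22.1 ft/s
dp = 0.0194*(196/1.49)*0.075*22.1^2/(2*32.174) = 1.4527 lbf/ft^2

1.4527 lbf/ft^2


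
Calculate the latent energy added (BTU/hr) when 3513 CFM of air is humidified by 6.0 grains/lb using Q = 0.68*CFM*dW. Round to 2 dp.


Q = 0.68 * 3513 * 6.0 = 14333.04 BTU/hr

14333.04 BTU/hr


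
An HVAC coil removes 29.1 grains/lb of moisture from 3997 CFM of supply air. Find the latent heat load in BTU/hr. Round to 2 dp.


Q = 0.68 * 3997 * 29.1 = 79092.64 BTU/hr

79092.64 BTU/hr


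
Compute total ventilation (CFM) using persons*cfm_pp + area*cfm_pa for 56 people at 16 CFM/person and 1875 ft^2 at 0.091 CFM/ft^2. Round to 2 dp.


Total = 56*16 + 1875*0.091 = 1066.63 CFM

1066.63 CFM


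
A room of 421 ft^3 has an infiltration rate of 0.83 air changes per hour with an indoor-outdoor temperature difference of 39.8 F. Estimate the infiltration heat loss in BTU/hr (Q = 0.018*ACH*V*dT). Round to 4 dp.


Q = 0.018 * 0.83 * 421 * 39.8 = 250.3317 BTU/hr

250.3317 BTU/hr


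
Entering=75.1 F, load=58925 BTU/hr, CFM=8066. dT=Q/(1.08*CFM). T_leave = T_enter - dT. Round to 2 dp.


dT = 58925/(1.08*8066) = 6.7642
T_leave = 75.1 - 6.7642 = 68.34 F

68.34 F


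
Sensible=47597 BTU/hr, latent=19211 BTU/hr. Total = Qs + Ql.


Qt = 47597 + 19211 = 66808 BTU/hr

66808 BTU/hr


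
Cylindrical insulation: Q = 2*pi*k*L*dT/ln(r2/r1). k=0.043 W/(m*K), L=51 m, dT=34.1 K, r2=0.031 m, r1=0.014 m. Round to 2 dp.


Q = 2*pi*0.043*51*34.1/ln(0.031/0.014) = 591.08 W

591.08 W


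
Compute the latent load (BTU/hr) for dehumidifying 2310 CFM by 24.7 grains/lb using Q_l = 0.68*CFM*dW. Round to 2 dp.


Q = 0.68 * 2310 * 24.7 = 38798.76 BTU/hr

38798.76 BTU/hr


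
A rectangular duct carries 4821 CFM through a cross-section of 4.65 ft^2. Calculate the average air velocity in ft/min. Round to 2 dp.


V = 4821 / 4.65 = 1036.77 ft/min

1036.77 ft/min


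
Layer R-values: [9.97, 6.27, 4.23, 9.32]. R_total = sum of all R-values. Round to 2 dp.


R_total = 9.97 + 6.27 + 4.23 + 9.32 = 29.79

29.79


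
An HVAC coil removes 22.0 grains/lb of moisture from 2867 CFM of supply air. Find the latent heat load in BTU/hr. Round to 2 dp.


Q = 0.68 * 2867 * 22.0 = 42890.32 BTU/hr

42890.32 BTU/hr


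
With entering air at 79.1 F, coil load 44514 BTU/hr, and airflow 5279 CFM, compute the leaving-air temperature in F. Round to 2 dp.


dT = 44514/(1.08*5279) = 7.8077
T_leave = 79.1 - 7.8077 = 71.29 F

71.29 F


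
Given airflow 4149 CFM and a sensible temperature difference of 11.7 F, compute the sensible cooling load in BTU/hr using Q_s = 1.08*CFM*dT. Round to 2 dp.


Q = 1.08 * 4149 * 11.7 = 52426.76 BTU/hr

52426.76 BTU/hr


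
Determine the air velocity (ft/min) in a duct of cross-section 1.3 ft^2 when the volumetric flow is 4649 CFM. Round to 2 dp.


V = 4649 / 1.3 = 3576.15 ft/min

3576.15 ft/min


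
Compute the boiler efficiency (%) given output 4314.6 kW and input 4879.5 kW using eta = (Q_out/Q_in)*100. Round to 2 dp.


eta = (4314.6/4879.5)*100 = 88.42 %

88.42 %


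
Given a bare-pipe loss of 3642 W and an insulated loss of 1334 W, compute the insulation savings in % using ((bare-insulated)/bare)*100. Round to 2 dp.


Savings = ((3642-1334)/3642)*100 = 63.37 %

63.37 %


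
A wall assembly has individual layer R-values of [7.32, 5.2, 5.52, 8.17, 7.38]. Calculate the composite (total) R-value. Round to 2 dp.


R_total = 7.32 + 5.2 + 5.52 + 8.17 + 7.38 = 33.59

33.59


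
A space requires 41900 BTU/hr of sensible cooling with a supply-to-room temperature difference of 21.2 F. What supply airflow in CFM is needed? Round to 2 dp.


CFM = 41900 / (1.08 * 21.2) = 1830.01

1830.01 CFM


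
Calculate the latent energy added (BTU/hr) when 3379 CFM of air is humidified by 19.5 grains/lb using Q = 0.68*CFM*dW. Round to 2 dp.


Q = 0.68 * 3379 * 19.5 = 44805.54 BTU/hr

44805.54 BTU/hr


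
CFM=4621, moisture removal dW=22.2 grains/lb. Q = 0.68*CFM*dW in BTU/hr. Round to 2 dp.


Q = 0.68 * 4621 * 22.2 = 69758.62 BTU/hr

69758.62 BTU/hr


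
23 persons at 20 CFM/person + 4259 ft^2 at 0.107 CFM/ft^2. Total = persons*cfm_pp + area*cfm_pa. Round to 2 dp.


Total = 23*20 + 4259*0.107 = 915.71 CFM

915.71 CFM


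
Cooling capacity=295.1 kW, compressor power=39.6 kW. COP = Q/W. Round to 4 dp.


COP = 295.1 / 39.6 = 7.4520

7.4520


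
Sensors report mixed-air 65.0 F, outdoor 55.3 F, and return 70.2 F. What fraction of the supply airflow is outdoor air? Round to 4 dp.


frac = (65.0 - 70.2) / (55.3 - 70.2) = 0.3490

0.3490


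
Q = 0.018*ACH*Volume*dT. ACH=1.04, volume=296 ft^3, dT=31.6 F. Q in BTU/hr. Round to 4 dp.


Q = 0.018 * 1.04 * 296 * 31.6 = 175.0994 BTU/hr

175.0994 BTU/hr


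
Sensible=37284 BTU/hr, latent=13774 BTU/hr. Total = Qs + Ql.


Qt = 37284 + 13774 = 51058 BTU/hr

51058 BTU/hr


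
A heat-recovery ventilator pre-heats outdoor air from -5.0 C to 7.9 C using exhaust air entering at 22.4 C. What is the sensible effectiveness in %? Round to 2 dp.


eff = (7.9-(-5.0))/(22.4-(-5.0))*100 = 47.08 %

47.08 %


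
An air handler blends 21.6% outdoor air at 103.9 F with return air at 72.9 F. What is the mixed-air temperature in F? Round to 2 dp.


T_mix = 72.9 + (21.6/100)*(103.9-72.9) = 79.60 F

79.60 F


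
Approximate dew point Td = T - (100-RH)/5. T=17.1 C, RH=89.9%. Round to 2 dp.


Td = 17.1 - (100-89.9)/5 = 15.08 C

15.08 C


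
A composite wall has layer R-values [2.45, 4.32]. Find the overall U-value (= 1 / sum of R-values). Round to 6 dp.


R_total = 2.45 + 4.32 = 6.77
U = 1/6.77 = 0.147710

0.147710


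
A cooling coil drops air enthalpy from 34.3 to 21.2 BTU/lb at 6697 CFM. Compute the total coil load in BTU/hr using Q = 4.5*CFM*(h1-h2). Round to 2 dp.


Q = 4.5 * 6697 * (34.3 - 21.2) = 394788.15 BTU/hr

394788.15 BTU/hr


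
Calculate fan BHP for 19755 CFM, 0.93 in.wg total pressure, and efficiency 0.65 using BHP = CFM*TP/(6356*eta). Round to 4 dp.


BHP = 19755 * 0.93 / (6356 * 0.65) = 4.4470 hp

4.4470 hp


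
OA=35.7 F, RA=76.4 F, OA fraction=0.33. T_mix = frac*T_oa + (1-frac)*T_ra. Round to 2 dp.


T_mix = 0.33*35.7 + 0.67*76.4 = 62.97 F

62.97 F


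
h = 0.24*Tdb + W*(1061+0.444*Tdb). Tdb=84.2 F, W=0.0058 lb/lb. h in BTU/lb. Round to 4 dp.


h = 0.24*84.2 + 0.0058*(1061+0.444*84.2) = 26.5786 BTU/lb

26.5786 BTU/lb


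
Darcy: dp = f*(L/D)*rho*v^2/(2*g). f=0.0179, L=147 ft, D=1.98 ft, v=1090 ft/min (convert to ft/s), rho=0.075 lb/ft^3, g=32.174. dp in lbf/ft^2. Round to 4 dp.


v_fps = 1090/60 = 18.1667 ft/s
dp = 0.0179*(147/1.98)*0.075*18.1667^2/(2*32.174) = 0.5112 lbf/ft^2

0.5112 lbf/ft^2


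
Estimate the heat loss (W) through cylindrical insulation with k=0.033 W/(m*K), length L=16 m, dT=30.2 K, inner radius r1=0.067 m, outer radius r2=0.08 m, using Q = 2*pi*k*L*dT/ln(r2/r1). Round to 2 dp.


Q = 2*pi*0.033*16*30.2/ln(0.08/0.067) = 564.97 W

564.97 W


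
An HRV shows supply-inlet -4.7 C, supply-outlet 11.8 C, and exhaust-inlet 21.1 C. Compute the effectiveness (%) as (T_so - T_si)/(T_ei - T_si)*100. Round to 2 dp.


eff = (11.8-(-4.7))/(21.1-(-4.7))*100 = 63.95 %

63.95 %


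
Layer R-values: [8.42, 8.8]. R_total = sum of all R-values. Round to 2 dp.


R_total = 8.42 + 8.8 = 17.22

17.22


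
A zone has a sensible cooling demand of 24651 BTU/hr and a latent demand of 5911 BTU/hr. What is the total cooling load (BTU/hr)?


Qt = 24651 + 5911 = 30562 BTU/hr

30562 BTU/hr


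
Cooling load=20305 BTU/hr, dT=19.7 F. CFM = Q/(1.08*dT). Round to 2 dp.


CFM = 20305 / (1.08 * 19.7) = 954.36

954.36 CFM


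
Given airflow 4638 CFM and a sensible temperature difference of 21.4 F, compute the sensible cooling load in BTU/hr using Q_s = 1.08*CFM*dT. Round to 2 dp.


Q = 1.08 * 4638 * 21.4 = 107193.46 BTU/hr

107193.46 BTU/hr


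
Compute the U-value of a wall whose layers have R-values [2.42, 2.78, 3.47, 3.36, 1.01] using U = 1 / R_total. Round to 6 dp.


R_total = 2.42 + 2.78 + 3.47 + 3.36 + 1.01 = 13.04
U = 1/13.04 = 0.076687

0.076687


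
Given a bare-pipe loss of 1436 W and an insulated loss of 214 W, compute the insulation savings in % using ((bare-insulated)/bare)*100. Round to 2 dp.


Savings = ((1436-214)/1436)*100 = 85.10 %

85.10 %


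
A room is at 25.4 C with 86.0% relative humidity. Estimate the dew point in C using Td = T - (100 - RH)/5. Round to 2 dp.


Td = 25.4 - (100-86.0)/5 = 22.60 C

22.60 C


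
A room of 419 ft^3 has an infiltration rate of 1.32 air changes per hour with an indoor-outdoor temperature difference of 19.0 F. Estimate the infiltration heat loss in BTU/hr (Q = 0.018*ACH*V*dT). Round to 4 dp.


Q = 0.018 * 1.32 * 419 * 19.0 = 189.1534 BTU/hr

189.1534 BTU/hr


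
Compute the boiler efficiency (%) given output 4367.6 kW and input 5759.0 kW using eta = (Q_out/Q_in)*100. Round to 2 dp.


eta = (4367.6/5759.0)*100 = 75.84 %

75.84 %


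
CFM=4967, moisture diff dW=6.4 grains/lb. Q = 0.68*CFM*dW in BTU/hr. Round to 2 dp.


Q = 0.68 * 4967 * 6.4 = 21616.38 BTU/hr

21616.38 BTU/hr


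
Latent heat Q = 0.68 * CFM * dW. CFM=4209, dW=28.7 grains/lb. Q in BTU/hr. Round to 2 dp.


Q = 0.68 * 4209 * 28.7 = 82142.84 BTU/hr

82142.84 BTU/hr


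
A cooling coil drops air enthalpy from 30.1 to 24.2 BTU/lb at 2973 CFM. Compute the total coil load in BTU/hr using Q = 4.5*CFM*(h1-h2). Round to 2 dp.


Q = 4.5 * 2973 * (30.1 - 24.2) = 78933.15 BTU/hr

78933.15 BTU/hr


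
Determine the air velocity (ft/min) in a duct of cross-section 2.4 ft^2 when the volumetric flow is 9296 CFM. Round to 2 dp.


V = 9296 / 2.4 = 3873.33 ft/min

3873.33 ft/min


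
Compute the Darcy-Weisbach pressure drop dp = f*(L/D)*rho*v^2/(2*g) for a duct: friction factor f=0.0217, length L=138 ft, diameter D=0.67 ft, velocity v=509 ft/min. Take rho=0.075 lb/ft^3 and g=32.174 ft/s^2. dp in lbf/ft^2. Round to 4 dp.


v_fps = 509/60 = 8.4833 ft/s
dp = 0.0217*(138/0.67)*0.075*8.4833^2/(2*32.174) = 0.3749 lbf/ft^2

0.3749 lbf/ft^2


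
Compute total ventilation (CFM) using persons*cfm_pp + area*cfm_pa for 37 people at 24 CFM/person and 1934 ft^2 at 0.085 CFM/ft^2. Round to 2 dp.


Total = 37*24 + 1934*0.085 = 1052.39 CFM

1052.39 CFM


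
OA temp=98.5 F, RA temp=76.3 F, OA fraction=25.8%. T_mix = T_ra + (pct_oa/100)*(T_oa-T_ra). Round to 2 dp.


T_mix = 76.3 + (25.8/100)*(98.5-76.3) = 82.03 F

82.03 F


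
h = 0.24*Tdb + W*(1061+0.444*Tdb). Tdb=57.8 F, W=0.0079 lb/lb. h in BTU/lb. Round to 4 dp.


h = 0.24*57.8 + 0.0079*(1061+0.444*57.8) = 22.4566 BTU/lb

22.4566 BTU/lb


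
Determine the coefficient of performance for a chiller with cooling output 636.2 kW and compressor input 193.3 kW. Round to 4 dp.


COP = 636.2 / 193.3 = 3.2913

3.2913


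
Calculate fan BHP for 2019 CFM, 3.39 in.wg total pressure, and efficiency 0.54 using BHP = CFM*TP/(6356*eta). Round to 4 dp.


BHP = 2019 * 3.39 / (6356 * 0.54) = 1.9942 hp

1.9942 hp


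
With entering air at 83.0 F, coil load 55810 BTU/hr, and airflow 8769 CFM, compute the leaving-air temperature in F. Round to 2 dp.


dT = 55810/(1.08*8769) = 5.8930
T_leave = 83.0 - 5.8930 = 77.11 F

77.11 F


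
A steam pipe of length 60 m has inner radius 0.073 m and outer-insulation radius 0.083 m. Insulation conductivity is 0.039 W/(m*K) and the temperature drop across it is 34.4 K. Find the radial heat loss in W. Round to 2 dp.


Q = 2*pi*0.039*60*34.4/ln(0.083/0.073) = 3939.61 W

3939.61 W


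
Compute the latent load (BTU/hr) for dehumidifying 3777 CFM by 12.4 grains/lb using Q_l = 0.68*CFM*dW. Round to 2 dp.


Q = 0.68 * 3777 * 12.4 = 31847.66 BTU/hr

31847.66 BTU/hr


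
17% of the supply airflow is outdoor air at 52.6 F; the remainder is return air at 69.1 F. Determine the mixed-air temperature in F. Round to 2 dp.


T_mix = 0.17*52.6 + 0.83*69.1 = 66.30 F

66.30 F


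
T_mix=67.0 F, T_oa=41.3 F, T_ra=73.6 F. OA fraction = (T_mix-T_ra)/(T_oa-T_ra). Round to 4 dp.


frac = (67.0 - 73.6) / (41.3 - 73.6) = 0.2043

0.2043


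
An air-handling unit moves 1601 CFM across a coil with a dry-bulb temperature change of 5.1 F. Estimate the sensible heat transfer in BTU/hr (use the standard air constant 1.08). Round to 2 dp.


Q = 1.08 * 1601 * 5.1 = 8818.31 BTU/hr

8818.31 BTU/hr


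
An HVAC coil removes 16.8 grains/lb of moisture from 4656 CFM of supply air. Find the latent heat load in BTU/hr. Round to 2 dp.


Q = 0.68 * 4656 * 16.8 = 53190.14 BTU/hr

53190.14 BTU/hr


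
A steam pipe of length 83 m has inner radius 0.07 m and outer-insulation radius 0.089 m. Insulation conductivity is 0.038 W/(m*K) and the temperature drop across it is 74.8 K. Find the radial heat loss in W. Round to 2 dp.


Q = 2*pi*0.038*83*74.8/ln(0.089/0.07) = 6172.72 W

6172.72 W


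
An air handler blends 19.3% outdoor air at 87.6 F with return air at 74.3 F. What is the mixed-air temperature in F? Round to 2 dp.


T_mix = 74.3 + (19.3/100)*(87.6-74.3) = 76.87 F

76.87 F


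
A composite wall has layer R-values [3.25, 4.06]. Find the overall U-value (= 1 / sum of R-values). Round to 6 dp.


R_total = 3.25 + 4.06 = 7.31
U = 1/7.31 = 0.136799

0.136799


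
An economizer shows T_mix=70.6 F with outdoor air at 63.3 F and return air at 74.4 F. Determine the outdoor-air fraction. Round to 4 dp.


frac = (70.6 - 74.4) / (63.3 - 74.4) = 0.3423

0.3423


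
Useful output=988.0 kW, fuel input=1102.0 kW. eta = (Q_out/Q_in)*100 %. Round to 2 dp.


eta = (988.0/1102.0)*100 = 89.66 %

89.66 %


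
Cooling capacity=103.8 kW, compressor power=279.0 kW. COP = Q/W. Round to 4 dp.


COP = 103.8 / 279.0 = 0.3720

0.3720


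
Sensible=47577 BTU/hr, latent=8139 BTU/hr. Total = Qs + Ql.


Qt = 47577 + 8139 = 55716 BTU/hr

55716 BTU/hr


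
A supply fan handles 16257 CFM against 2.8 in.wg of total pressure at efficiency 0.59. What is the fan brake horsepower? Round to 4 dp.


BHP = 16257 * 2.8 / (6356 * 0.59) = 12.1384 hp

12.1384 hp


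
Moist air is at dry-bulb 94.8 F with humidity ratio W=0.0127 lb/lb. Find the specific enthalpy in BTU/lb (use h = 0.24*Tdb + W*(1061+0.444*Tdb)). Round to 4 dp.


h = 0.24*94.8 + 0.0127*(1061+0.444*94.8) = 36.7613 BTU/lb

36.7613 BTU/lb


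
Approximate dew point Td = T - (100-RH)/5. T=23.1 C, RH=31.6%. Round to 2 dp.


Td = 23.1 - (100-31.6)/5 = 9.42 C

9.42 C


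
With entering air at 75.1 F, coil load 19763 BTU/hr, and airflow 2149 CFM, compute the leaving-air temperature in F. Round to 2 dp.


dT = 19763/(1.08*2149) = 8.5152
T_leave = 75.1 - 8.5152 = 66.58 F

66.58 F


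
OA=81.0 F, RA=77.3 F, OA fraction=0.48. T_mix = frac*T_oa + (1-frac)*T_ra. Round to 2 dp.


T_mix = 0.48*81.0 + 0.52*77.3 = 79.08 F

79.08 F


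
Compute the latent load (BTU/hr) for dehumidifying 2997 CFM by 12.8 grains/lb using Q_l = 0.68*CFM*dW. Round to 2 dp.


Q = 0.68 * 2997 * 12.8 = 26085.89 BTU/hr

26085.89 BTU/hr


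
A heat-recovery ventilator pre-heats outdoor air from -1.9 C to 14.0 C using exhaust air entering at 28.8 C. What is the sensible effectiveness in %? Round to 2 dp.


eff = (14.0-(-1.9))/(28.8-(-1.9))*100 = 51.79 %

51.79 %


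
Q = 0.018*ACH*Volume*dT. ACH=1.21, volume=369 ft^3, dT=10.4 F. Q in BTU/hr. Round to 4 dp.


Q = 0.018 * 1.21 * 369 * 10.4 = 83.5829 BTU/hr

83.5829 BTU/hr


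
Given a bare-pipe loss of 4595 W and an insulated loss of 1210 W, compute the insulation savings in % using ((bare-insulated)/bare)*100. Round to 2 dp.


Savings = ((4595-1210)/4595)*100 = 73.67 %

73.67 %


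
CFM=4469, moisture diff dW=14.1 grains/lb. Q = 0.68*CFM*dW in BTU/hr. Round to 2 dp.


Q = 0.68 * 4469 * 14.1 = 42848.77 BTU/hr

42848.77 BTU/hr


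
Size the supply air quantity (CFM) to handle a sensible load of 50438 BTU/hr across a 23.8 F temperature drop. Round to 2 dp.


CFM = 50438 / (1.08 * 23.8) = 1962.26

1962.26 CFM


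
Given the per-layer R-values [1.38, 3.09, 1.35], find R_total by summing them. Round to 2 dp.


R_total = 1.38 + 3.09 + 1.35 = 5.82

5.82


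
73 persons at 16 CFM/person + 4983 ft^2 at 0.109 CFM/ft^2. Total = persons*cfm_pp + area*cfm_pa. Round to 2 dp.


Total = 73*16 + 4983*0.109 = 1711.15 CFM

1711.15 CFM


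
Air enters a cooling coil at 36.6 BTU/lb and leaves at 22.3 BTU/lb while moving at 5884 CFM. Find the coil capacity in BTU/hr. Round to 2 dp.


Q = 4.5 * 5884 * (36.6 - 22.3) = 378635.40 BTU/hr

378635.40 BTU/hr


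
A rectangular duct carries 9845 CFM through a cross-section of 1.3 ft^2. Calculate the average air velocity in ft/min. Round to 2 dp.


V = 9845 / 1.3 = 7573.08 ft/min

7573.08 ft/min


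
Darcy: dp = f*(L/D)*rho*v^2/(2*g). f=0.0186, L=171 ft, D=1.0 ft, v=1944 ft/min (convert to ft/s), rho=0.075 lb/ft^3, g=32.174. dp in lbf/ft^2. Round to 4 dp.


v_fps = 1944/60 = 32.4 ft/s
dp = 0.0186*(171/1.0)*0.075*32.4^2/(2*32.174) = 3.8916 lbf/ft^2

3.8916 lbf/ft^2


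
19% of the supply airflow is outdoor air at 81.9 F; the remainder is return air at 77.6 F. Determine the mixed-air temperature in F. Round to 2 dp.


T_mix = 0.19*81.9 + 0.81*77.6 = 78.42 F

78.42 F


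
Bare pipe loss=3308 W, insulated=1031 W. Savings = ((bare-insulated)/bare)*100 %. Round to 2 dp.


Savings = ((3308-1031)/3308)*100 = 68.83 %

68.83 %


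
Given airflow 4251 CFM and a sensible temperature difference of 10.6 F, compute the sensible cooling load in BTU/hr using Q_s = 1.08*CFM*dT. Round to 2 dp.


Q = 1.08 * 4251 * 10.6 = 48665.45 BTU/hr

48665.45 BTU/hr


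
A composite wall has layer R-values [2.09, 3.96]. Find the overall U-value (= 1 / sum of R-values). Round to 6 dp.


R_total = 2.09 + 3.96 = 6.05
U = 1/6.05 = 0.165289

0.165289


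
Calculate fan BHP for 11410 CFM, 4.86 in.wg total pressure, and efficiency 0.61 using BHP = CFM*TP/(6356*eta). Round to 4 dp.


BHP = 11410 * 4.86 / (6356 * 0.61) = 14.3024 hp

14.3024 hp


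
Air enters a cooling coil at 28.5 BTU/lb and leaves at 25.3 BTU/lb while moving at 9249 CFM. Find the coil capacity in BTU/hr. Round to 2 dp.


Q = 4.5 * 9249 * (28.5 - 25.3) = 133185.60 BTU/hr

133185.60 BTU/hr


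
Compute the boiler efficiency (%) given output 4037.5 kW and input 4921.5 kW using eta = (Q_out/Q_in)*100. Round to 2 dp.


eta = (4037.5/4921.5)*100 = 82.04 %

82.04 %


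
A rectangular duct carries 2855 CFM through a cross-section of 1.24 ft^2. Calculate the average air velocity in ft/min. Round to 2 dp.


V = 2855 / 1.24 = 2302.42 ft/min

2302.42 ft/min


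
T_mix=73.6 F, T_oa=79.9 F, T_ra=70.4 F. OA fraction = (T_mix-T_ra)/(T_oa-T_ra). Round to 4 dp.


frac = (73.6 - 70.4) / (79.9 - 70.4) = 0.3368

0.3368


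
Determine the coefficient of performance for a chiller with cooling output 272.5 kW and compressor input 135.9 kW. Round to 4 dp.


COP = 272.5 / 135.9 = 2.0052

2.0052


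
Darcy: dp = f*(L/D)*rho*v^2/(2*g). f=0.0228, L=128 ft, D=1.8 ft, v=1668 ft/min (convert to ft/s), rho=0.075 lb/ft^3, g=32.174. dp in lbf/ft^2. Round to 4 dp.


v_fps = 1668/60 = 27.8 ft/s
dp = 0.0228*(128/1.8)*0.075*27.8^2/(2*32.174) = 1.4605 lbf/ft^2

1.4605 lbf/ft^2


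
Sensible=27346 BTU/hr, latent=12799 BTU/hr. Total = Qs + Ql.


Qt = 27346 + 12799 = 40145 BTU/hr

40145 BTU/hr


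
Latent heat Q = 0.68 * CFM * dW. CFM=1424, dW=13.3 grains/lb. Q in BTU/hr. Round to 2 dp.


Q = 0.68 * 1424 * 13.3 = 12878.66 BTU/hr

12878.66 BTU/hr


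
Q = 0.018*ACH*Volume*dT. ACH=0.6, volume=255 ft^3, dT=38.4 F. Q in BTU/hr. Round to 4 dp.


Q = 0.018 * 0.6 * 255 * 38.4 = 105.7536 BTU/hr

105.7536 BTU/hr


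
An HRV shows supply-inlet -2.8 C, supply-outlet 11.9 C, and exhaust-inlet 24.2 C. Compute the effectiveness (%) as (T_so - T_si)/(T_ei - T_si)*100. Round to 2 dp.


eff = (11.9-(-2.8))/(24.2-(-2.8))*100 = 54.44 %

54.44 %


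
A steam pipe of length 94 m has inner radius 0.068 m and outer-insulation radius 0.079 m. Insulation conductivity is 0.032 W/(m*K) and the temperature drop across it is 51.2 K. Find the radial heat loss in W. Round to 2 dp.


Q = 2*pi*0.032*94*51.2/ln(0.079/0.068) = 6453.71 W

6453.71 W


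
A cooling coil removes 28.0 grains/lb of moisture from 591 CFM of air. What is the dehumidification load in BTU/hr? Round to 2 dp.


Q = 0.68 * 591 * 28.0 = 11252.64 BTU/hr

11252.64 BTU/hr


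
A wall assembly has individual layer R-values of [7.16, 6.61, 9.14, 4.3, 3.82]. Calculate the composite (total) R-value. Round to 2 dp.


R_total = 7.16 + 6.61 + 9.14 + 4.3 + 3.82 = 31.03

31.03


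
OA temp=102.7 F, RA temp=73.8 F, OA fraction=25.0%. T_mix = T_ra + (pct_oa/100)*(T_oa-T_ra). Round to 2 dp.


T_mix = 73.8 + (25.0/100)*(102.7-73.8) = 81.03 F

81.03 F


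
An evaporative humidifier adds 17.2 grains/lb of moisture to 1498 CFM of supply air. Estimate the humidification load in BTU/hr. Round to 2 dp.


Q = 0.68 * 1498 * 17.2 = 17520.61 BTU/hr

17520.61 BTU/hr


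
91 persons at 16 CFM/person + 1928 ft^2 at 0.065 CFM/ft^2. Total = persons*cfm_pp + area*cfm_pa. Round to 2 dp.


Total = 91*16 + 1928*0.065 = 1581.32 CFM

1581.32 CFM


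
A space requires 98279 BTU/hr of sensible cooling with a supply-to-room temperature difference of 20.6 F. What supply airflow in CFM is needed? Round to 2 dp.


CFM = 98279 / (1.08 * 20.6) = 4417.43

4417.43 CFM


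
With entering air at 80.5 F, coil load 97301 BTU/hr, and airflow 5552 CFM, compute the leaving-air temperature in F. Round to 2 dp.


dT = 97301/(1.08*5552) = 16.2272
T_leave = 80.5 - 16.2272 = 64.27 F

64.27 F


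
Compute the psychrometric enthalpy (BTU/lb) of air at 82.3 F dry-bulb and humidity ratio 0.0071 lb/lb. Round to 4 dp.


h = 0.24*82.3 + 0.0071*(1061+0.444*82.3) = 27.5445 BTU/lb

27.5445 BTU/lb


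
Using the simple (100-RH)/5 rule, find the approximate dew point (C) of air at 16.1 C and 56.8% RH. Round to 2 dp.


Td = 16.1 - (100-56.8)/5 = 7.46 C

7.46 C


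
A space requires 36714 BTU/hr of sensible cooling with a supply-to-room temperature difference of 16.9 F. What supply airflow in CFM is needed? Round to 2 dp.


CFM = 36714 / (1.08 * 16.9) = 2011.51

2011.51 CFM


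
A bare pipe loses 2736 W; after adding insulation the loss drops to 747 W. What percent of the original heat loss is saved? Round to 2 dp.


Savings = ((2736-747)/2736)*100 = 72.70 %

72.70 %


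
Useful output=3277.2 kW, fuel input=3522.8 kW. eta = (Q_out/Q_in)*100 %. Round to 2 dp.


eta = (3277.2/3522.8)*100 = 93.03 %

93.03 %


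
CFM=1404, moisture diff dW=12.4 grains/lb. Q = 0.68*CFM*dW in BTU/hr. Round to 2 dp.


Q = 0.68 * 1404 * 12.4 = 11838.53 BTU/hr

11838.53 BTU/hr


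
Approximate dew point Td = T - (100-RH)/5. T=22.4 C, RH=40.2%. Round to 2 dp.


Td = 22.4 - (100-40.2)/5 = 10.44 C

10.44 C


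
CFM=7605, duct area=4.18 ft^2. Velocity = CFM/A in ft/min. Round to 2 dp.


V = 7605 / 4.18 = 1819.38 ft/min

1819.38 ft/min


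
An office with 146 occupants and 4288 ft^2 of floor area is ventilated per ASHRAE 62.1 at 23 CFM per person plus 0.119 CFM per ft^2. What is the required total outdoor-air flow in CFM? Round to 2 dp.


Total = 146*23 + 4288*0.119 = 3868.27 CFM

3868.27 CFM


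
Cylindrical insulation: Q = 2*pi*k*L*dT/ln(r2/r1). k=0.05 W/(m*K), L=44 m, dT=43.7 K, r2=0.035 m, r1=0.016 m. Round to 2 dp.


Q = 2*pi*0.05*44*43.7/ln(0.035/0.016) = 771.71 W

771.71 W


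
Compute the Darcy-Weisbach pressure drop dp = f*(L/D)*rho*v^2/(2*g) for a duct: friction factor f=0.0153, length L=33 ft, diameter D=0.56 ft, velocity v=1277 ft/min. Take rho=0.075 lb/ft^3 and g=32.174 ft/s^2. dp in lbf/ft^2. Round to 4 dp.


v_fps = 1277/60 = 21.2833 ft/s
dp = 0.0153*(33/0.56)*0.075*21.2833^2/(2*32.174) = 0.4760 lbf/ft^2

0.4760 lbf/ft^2


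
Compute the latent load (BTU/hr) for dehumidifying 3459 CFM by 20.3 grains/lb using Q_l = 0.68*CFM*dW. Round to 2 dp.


Q = 0.68 * 3459 * 20.3 = 47748.04 BTU/hr

47748.04 BTU/hr


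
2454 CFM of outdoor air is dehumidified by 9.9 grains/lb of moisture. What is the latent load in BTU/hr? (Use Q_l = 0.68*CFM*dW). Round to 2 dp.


Q = 0.68 * 2454 * 9.9 = 16520.33 BTU/hr

16520.33 BTU/hr


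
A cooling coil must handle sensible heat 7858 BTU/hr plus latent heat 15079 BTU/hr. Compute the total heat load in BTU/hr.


Qt = 7858 + 15079 = 22937 BTU/hr

22937 BTU/hr


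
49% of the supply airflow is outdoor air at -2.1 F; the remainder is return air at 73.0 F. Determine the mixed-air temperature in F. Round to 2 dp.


T_mix = 0.49*(-2.1) + 0.51*73.0 = 36.20 F

36.20 F


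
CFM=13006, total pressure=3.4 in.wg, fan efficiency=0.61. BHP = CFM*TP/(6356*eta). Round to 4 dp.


BHP = 13006 * 3.4 / (6356 * 0.61) = 11.4054 hp

11.4054 hp


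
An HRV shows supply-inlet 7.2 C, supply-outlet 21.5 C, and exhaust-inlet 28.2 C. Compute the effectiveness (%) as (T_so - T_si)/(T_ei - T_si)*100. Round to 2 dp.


eff = (21.5-7.2)/(28.2-7.2)*100 = 68.10 %

68.10 %


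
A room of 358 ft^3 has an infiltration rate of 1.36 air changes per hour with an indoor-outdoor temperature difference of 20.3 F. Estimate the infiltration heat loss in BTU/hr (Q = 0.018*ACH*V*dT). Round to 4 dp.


Q = 0.018 * 1.36 * 358 * 20.3 = 177.9060 BTU/hr

177.9060 BTU/hr


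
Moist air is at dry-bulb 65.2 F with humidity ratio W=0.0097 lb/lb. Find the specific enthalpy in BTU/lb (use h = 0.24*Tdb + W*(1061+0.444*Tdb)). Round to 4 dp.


h = 0.24*65.2 + 0.0097*(1061+0.444*65.2) = 26.2205 BTU/lb

26.2205 BTU/lb


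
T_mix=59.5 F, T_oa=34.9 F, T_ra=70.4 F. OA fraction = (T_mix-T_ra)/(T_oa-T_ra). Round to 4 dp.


frac = (59.5 - 70.4) / (34.9 - 70.4) = 0.3070

0.3070


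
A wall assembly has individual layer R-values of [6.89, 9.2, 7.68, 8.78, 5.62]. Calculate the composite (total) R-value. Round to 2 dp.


R_total = 6.89 + 9.2 + 7.68 + 8.78 + 5.62 = 38.17

38.17


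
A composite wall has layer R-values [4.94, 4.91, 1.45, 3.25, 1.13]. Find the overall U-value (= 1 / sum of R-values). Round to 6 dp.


R_total = 4.94 + 4.91 + 1.45 + 3.25 + 1.13 = 15.68
U = 1/15.68 = 0.063776

0.063776


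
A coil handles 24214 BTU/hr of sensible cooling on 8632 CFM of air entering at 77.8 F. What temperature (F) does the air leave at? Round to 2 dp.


dT = 24214/(1.08*8632) = 2.5974
T_leave = 77.8 - 2.5974 = 75.20 F

75.20 F


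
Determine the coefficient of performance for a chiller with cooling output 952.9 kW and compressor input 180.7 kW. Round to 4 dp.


COP = 952.9 / 180.7 = 5.2734

5.2734


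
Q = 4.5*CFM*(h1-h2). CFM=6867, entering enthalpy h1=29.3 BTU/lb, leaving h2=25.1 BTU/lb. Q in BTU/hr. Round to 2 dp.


Q = 4.5 * 6867 * (29.3 - 25.1) = 129786.30 BTU/hr

129786.30 BTU/hr


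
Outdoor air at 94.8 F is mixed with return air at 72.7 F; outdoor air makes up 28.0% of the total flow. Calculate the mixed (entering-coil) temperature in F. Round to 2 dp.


T_mix = 72.7 + (28.0/100)*(94.8-72.7) = 78.89 F

78.89 F


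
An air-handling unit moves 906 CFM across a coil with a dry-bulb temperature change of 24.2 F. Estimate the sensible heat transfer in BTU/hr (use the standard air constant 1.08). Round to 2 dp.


Q = 1.08 * 906 * 24.2 = 23679.22 BTU/hr

23679.22 BTU/hr


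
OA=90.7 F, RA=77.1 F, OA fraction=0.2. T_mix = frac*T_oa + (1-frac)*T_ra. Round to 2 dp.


T_mix = 0.2*90.7 + 0.8*77.1 = 79.82 F

79.82 F


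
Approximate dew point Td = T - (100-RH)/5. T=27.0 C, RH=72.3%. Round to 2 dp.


Td = 27.0 - (100-72.3)/5 = 21.46 C

21.46 C


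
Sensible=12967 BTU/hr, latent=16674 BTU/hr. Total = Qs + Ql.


Qt = 12967 + 16674 = 29641 BTU/hr

29641 BTU/hr


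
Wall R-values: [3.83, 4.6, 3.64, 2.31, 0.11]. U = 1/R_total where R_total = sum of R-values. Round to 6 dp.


R_total = 3.83 + 4.6 + 3.64 + 2.31 + 0.11 = 14.49
U = 1/14.49 = 0.069013

0.069013


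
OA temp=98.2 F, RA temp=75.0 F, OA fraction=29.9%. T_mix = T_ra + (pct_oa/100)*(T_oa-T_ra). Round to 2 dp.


T_mix = 75.0 + (29.9/100)*(98.2-75.0) = 81.94 F

81.94 F


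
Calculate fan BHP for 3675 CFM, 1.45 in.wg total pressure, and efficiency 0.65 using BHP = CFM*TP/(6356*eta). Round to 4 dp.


BHP = 3675 * 1.45 / (6356 * 0.65) = 1.2898 hp

1.2898 hp


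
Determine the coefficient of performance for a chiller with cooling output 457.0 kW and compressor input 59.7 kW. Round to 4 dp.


COP = 457.0 / 59.7 = 7.6549

7.6549


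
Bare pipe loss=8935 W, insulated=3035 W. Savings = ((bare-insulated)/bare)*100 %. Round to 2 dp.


Savings = ((8935-3035)/8935)*100 = 66.03 %

66.03 %


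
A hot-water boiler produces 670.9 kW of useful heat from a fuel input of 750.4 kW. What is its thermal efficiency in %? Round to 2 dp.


eta = (670.9/750.4)*100 = 89.41 %

89.41 %


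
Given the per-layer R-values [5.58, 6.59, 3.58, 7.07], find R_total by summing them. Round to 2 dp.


R_total = 5.58 + 6.59 + 3.58 + 7.07 = 22.82

22.82


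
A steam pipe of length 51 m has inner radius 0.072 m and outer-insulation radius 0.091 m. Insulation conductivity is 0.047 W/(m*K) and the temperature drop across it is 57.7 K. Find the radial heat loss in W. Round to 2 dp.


Q = 2*pi*0.047*51*57.7/ln(0.091/0.072) = 3710.64 W

3710.64 W


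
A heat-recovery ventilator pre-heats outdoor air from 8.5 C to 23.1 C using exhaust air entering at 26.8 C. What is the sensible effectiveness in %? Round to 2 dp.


eff = (23.1-8.5)/(26.8-8.5)*100 = 79.78 %

79.78 %


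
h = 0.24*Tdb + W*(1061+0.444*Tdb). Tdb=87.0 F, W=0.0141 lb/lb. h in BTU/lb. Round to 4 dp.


h = 0.24*87.0 + 0.0141*(1061+0.444*87.0) = 36.3848 BTU/lb

36.3848 BTU/lb


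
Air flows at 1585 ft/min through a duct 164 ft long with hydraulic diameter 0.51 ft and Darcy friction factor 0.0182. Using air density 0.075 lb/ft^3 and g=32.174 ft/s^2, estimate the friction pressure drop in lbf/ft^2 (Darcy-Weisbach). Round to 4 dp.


v_fps = 1585/60 = 26.4167 ft/s
dp = 0.0182*(164/0.51)*0.075*26.4167^2/(2*32.174) = 4.7602 lbf/ft^2

4.7602 lbf/ft^2


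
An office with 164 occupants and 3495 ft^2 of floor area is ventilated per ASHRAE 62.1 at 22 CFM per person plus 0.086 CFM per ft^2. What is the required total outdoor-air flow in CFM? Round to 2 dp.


Total = 164*22 + 3495*0.086 = 3908.57 CFM

3908.57 CFM


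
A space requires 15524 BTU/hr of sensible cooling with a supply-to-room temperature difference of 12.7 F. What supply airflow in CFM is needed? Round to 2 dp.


CFM = 15524 / (1.08 * 12.7) = 1131.82

1131.82 CFM


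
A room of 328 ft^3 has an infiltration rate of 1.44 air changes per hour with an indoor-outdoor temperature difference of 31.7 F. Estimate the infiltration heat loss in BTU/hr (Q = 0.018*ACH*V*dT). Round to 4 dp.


Q = 0.018 * 1.44 * 328 * 31.7 = 269.5058 BTU/hr

269.5058 BTU/hr


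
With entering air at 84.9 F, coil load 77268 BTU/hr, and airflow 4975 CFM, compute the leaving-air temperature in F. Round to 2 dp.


dT = 77268/(1.08*4975) = 14.3808
T_leave = 84.9 - 14.3808 = 70.52 F

70.52 F


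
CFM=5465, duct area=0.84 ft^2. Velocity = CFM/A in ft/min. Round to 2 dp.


V = 5465 / 0.84 = 6505.95 ft/min

6505.95 ft/min


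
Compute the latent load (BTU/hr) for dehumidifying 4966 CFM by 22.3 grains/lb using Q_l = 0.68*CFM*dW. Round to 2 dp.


Q = 0.68 * 4966 * 22.3 = 75304.42 BTU/hr

75304.42 BTU/hr


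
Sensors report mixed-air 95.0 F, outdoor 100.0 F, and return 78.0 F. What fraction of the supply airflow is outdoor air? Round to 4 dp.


frac = (95.0 - 78.0) / (100.0 - 78.0) = 0.7727

0.7727


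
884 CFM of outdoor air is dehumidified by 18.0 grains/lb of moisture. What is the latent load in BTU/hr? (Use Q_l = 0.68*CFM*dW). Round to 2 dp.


Q = 0.68 * 884 * 18.0 = 10820.16 BTU/hr

10820.16 BTU/hr


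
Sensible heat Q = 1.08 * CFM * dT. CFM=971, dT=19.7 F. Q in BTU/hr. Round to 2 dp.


Q = 1.08 * 971 * 19.7 = 20659.00 BTU/hr

20659.00 BTU/hr


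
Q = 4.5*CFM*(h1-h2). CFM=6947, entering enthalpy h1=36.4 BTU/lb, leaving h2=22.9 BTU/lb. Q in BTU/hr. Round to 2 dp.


Q = 4.5 * 6947 * (36.4 - 22.9) = 422030.25 BTU/hr

422030.25 BTU/hr


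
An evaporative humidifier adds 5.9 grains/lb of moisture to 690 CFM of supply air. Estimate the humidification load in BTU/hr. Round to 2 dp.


Q = 0.68 * 690 * 5.9 = 2768.28 BTU/hr

2768.28 BTU/hr


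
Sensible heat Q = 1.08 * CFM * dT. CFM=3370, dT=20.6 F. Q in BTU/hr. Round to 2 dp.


Q = 1.08 * 3370 * 20.6 = 74975.76 BTU/hr

74975.76 BTU/hr


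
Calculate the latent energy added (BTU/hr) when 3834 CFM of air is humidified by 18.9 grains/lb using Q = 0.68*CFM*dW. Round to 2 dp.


Q = 0.68 * 3834 * 18.9 = 49274.57 BTU/hr

49274.57 BTU/hr


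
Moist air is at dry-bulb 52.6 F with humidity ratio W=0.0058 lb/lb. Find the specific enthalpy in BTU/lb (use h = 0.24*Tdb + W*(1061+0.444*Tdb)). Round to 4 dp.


h = 0.24*52.6 + 0.0058*(1061+0.444*52.6) = 18.9133 BTU/lb

18.9133 BTU/lb


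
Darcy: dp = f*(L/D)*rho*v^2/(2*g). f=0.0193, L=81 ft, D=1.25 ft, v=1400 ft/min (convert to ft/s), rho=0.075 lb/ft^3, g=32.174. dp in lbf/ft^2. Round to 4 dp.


v_fps = 1400/60 = 23.3333 ft/s
dp = 0.0193*(81/1.25)*0.075*23.3333^2/(2*32.174) = 0.7936 lbf/ft^2

0.7936 lbf/ft^2


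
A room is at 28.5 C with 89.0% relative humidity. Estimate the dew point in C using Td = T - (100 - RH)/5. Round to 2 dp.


Td = 28.5 - (100-89.0)/5 = 26.30 C

26.30 C


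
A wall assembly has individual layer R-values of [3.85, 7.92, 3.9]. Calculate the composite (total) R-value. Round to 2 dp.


R_total = 3.85 + 7.92 + 3.9 = 15.67

15.67


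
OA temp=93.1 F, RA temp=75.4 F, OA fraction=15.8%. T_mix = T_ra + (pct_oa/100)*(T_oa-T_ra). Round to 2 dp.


T_mix = 75.4 + (15.8/100)*(93.1-75.4) = 78.20 F

78.20 F


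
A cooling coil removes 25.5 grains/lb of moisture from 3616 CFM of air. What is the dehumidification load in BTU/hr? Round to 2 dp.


Q = 0.68 * 3616 * 25.5 = 62701.44 BTU/hr

62701.44 BTU/hr


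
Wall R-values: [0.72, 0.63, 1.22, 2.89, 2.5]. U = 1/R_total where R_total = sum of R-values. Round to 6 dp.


R_total = 0.72 + 0.63 + 1.22 + 2.89 + 2.5 = 7.96
U = 1/7.96 = 0.125628

0.125628


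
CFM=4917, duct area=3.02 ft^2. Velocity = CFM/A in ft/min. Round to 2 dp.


V = 4917 / 3.02 = 1628.15 ft/min

1628.15 ft/min


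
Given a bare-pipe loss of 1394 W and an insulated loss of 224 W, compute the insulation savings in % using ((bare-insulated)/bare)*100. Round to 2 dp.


Savings = ((1394-224)/1394)*100 = 83.93 %

83.93 %


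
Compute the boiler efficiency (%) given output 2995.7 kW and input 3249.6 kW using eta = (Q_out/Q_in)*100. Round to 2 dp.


eta = (2995.7/3249.6)*100 = 92.19 %

92.19 %


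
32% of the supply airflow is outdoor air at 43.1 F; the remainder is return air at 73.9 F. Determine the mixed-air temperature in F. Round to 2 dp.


T_mix = 0.32*43.1 + 0.68*73.9 = 64.04 F

64.04 F


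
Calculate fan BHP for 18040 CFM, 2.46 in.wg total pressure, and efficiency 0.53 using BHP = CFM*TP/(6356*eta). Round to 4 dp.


BHP = 18040 * 2.46 / (6356 * 0.53) = 13.1738 hp

13.1738 hp


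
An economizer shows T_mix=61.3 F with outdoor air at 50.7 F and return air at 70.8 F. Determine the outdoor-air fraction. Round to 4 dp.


frac = (61.3 - 70.8) / (50.7 - 70.8) = 0.4726

0.4726


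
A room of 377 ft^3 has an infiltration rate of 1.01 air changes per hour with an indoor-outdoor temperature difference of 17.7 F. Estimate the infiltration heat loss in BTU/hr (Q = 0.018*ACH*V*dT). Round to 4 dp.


Q = 0.018 * 1.01 * 377 * 17.7 = 121.3133 BTU/hr

121.3133 BTU/hr


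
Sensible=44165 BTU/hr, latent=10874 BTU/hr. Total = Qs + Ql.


Qt = 44165 + 10874 = 55039 BTU/hr

55039 BTU/hr


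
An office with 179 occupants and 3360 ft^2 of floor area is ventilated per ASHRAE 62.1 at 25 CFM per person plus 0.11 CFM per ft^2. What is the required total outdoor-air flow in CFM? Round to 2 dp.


Total = 179*25 + 3360*0.11 = 4844.60 CFM

4844.60 CFM


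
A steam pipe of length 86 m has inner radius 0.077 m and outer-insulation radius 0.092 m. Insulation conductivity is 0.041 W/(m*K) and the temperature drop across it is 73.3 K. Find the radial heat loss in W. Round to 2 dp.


Q = 2*pi*0.041*86*73.3/ln(0.092/0.077) = 9124.04 W

9124.04 W


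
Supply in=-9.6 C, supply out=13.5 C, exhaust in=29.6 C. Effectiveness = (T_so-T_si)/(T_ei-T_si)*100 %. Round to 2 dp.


eff = (13.5-(-9.6))/(29.6-(-9.6))*100 = 58.93 %

58.93 %


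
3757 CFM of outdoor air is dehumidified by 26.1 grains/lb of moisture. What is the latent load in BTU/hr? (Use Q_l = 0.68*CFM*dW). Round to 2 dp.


Q = 0.68 * 3757 * 26.1 = 66679.24 BTU/hr

66679.24 BTU/hr
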